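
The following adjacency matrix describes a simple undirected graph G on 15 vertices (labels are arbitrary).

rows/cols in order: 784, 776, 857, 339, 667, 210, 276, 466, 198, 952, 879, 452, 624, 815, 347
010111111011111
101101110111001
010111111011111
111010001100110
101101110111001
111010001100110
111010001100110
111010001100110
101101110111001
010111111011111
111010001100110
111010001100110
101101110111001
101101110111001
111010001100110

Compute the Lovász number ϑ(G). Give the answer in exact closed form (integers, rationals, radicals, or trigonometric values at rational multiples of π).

Vertex 776 has 10 neighbors: 784, 857, 339, 210, 276, 466, 952, 879, 452, 347.
deg(452) = 8; N(452) = {784, 776, 857, 667, 198, 952, 624, 815}.
Vertex 210 has 8 neighbors: 784, 776, 857, 667, 198, 952, 624, 815.
deg(784) = 12; N(784) = {776, 339, 667, 210, 276, 466, 198, 879, 452, 624, 815, 347}.
G = K_{7,5,3}: α = 7 = χ(Ḡ), so ϑ = 7.
= 7.00000000… (decimal).
Check 7 ≤ 7 ≤ 7: collapsed.

7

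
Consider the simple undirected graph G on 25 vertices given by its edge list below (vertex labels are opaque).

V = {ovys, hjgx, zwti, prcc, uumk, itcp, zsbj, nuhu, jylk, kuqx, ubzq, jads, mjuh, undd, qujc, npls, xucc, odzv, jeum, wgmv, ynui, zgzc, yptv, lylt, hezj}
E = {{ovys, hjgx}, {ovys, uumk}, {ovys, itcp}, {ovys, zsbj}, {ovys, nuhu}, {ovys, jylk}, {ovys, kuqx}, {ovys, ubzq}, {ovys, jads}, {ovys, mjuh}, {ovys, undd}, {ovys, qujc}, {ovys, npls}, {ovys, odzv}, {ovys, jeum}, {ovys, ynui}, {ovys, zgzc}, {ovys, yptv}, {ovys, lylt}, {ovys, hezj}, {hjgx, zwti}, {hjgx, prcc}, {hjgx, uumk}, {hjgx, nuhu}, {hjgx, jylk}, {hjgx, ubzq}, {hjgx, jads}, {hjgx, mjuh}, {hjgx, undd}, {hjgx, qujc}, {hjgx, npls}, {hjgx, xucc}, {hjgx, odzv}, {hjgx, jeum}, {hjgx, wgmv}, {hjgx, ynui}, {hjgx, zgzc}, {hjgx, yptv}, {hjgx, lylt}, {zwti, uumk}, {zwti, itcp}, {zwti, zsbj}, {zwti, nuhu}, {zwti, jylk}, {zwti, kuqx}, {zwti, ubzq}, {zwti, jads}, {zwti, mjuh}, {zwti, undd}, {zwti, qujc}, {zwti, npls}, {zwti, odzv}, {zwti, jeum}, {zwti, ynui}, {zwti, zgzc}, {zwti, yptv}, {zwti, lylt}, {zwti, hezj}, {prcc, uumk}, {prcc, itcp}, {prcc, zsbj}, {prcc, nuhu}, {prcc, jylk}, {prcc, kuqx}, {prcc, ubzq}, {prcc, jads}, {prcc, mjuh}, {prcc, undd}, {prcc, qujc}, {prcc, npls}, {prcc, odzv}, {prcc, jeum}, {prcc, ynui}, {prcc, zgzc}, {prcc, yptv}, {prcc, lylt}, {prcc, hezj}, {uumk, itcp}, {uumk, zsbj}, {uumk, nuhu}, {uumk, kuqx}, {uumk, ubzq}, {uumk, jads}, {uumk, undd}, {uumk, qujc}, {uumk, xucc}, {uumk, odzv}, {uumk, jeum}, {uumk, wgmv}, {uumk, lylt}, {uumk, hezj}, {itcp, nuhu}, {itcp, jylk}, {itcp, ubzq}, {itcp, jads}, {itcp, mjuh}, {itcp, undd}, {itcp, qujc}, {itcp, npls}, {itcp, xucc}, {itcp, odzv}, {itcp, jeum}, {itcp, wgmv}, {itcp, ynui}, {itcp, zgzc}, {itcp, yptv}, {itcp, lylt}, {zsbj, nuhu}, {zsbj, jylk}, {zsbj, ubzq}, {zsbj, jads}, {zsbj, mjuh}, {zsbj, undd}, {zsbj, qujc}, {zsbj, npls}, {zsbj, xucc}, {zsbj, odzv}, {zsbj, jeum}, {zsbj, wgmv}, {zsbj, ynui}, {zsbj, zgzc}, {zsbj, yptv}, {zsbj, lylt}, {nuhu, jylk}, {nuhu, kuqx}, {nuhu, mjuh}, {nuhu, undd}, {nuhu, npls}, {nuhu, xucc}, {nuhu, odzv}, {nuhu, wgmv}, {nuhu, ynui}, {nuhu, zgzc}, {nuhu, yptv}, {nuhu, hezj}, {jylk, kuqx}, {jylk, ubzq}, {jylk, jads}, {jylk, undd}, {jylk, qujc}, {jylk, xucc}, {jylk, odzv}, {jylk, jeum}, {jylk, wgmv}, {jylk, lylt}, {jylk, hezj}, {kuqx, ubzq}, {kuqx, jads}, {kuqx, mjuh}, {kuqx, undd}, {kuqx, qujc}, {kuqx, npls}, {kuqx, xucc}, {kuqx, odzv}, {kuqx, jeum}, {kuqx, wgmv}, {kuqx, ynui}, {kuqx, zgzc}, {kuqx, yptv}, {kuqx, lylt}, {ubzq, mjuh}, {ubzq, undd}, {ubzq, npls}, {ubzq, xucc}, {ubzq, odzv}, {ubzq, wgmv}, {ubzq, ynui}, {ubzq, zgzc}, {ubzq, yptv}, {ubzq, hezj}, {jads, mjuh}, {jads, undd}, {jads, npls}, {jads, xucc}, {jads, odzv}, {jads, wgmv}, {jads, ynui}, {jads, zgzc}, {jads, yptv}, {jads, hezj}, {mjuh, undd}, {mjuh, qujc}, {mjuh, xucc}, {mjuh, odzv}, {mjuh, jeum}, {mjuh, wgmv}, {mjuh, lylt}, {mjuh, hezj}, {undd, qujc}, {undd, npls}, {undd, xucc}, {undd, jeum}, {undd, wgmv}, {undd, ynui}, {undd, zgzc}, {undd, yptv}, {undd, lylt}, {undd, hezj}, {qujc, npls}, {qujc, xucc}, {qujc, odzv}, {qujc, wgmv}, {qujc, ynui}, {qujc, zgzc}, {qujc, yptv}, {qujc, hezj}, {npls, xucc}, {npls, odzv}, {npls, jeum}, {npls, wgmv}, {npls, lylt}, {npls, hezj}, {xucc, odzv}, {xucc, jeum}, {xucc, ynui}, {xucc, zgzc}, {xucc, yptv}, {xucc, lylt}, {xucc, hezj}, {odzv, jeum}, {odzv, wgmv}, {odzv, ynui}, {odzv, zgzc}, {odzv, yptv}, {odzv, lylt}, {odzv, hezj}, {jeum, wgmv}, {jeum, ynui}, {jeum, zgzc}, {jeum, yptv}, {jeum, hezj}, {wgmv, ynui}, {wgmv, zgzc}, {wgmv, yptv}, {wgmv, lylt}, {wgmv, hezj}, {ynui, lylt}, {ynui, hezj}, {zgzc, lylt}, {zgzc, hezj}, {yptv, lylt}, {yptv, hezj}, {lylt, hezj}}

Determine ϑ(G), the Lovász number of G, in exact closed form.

Vertex nuhu has 19 neighbors: ovys, hjgx, zwti, prcc, uumk, itcp, zsbj, jylk, kuqx, mjuh, undd, npls, xucc, odzv, wgmv, ynui, zgzc, yptv, hezj.
N(odzv) = {ovys, hjgx, zwti, prcc, uumk, itcp, zsbj, nuhu, jylk, kuqx, ubzq, jads, mjuh, qujc, npls, xucc, jeum, wgmv, ynui, zgzc, yptv, lylt, hezj}, |N(odzv)| = 23.
N(itcp) = {ovys, zwti, prcc, uumk, nuhu, jylk, ubzq, jads, mjuh, undd, qujc, npls, xucc, odzv, jeum, wgmv, ynui, zgzc, yptv, lylt}, |N(itcp)| = 20.
deg(jads) = 19; N(jads) = {ovys, hjgx, zwti, prcc, uumk, itcp, zsbj, jylk, kuqx, mjuh, undd, npls, xucc, odzv, wgmv, ynui, zgzc, yptv, hezj}.
G = K_{7,6,5,5,2}: α = 7 = χ(Ḡ), so ϑ = 7.
≈ 7.0000000 (to 7 d.p.).
Lovász sandwich 7 ≤ 7 ≤ 7: collapsed.

7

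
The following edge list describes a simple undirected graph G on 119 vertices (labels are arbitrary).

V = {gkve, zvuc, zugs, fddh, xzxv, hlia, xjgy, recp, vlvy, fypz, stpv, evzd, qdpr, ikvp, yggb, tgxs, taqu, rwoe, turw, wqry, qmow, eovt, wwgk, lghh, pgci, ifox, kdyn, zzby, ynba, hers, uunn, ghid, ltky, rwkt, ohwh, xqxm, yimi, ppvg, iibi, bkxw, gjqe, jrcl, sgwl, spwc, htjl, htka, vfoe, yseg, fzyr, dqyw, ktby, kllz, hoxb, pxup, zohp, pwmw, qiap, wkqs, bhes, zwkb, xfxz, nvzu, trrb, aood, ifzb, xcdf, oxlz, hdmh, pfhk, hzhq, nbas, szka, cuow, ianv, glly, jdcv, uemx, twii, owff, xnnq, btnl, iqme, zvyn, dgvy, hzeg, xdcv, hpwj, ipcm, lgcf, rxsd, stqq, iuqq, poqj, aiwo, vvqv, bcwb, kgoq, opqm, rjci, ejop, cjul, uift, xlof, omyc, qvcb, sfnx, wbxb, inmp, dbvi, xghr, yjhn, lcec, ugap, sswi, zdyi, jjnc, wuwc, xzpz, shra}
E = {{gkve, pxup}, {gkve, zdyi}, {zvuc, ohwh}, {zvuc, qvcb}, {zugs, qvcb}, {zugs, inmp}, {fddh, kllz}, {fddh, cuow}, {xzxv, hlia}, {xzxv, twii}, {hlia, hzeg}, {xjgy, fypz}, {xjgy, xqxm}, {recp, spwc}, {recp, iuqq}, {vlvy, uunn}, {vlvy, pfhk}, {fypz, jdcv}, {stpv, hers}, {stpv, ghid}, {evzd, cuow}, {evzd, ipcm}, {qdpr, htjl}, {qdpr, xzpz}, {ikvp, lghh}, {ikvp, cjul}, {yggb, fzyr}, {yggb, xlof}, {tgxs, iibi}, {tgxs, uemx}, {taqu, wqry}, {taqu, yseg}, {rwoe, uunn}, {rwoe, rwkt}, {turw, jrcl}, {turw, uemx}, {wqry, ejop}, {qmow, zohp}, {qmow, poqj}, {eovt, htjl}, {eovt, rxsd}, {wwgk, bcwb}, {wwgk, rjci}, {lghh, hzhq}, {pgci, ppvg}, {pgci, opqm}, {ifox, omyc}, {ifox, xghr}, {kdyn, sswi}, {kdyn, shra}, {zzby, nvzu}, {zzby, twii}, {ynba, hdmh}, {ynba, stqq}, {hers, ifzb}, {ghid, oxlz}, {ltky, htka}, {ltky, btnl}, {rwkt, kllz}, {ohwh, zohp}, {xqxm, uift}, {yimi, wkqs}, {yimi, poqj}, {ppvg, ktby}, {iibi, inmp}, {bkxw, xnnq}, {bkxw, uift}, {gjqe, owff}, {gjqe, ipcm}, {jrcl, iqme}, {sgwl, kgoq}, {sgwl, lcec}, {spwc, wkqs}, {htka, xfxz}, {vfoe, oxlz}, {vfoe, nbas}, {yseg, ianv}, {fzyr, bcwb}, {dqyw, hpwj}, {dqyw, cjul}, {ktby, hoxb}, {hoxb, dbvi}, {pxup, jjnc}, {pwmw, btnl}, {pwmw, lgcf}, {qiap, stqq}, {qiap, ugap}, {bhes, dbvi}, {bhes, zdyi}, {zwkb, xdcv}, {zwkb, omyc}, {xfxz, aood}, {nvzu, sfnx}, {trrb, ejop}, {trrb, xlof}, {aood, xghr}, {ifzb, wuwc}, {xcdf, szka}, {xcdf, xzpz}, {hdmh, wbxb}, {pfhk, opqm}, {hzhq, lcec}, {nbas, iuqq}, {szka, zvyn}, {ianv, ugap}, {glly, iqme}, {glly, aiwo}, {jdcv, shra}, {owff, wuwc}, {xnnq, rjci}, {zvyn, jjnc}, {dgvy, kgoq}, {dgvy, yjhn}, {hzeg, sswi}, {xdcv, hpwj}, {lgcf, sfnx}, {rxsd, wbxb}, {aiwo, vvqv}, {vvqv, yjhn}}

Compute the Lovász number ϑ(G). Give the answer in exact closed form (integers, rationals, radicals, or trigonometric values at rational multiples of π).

119*cos(pi/119)/(cos(pi/119) + 1)

N(fzyr) = {yggb, bcwb}, |N(fzyr)| = 2.
N(jrcl) = {turw, iqme}, |N(jrcl)| = 2.
N(dgvy) = {kgoq, yjhn}, |N(dgvy)| = 2.
N(sswi) = {kdyn, hzeg}, |N(sswi)| = 2.
deg(v) = 2 for all v (|V|=119); connected 2-regular on 119 ⇒ C_{119}.
A has 60 distinct eigenvalues ≈ [2.0, 1.9972, 1.9889, 1.975, 1.9556, 1.9307, 1.9005, 1.8649, 1.8242, 1.7784, 1.7276, 1.672, 1.6118, 1.5471, 1.478, 1.4048, 1.3278, 1.247, 1.1627, 1.0752, 0.9847, 0.8915, 0.7957, 0.6978, 0.5979, 0.4964, 0.3934, 0.2894, 0.1845, 0.0792, -0.0264, -0.1319, -0.237, -0.3415, -0.445, -0.5473, -0.6481, -0.747, -0.8439, -0.9384, -1.0303, -1.1194, -1.2053, -1.2878, -1.3668, -1.4419, -1.5131, -1.58, -1.6425, -1.7004, -1.7536, -1.8019, -1.8452, -1.8834, -1.9163, -1.9438, -1.9659, -1.9826, -1.9937, -1.9993].
Lovász: ϑ = −119(-2*cos(pi/119))/(2+-(-1)*2*cos(pi/119)) = 119*cos(pi/119)/(cos(pi/119) + 1).
Numerically 59.48963.
Lovász sandwich 59 ≤ 119*cos(pi/119)/(cos(pi/119) + 1) ≤ 60: both strict.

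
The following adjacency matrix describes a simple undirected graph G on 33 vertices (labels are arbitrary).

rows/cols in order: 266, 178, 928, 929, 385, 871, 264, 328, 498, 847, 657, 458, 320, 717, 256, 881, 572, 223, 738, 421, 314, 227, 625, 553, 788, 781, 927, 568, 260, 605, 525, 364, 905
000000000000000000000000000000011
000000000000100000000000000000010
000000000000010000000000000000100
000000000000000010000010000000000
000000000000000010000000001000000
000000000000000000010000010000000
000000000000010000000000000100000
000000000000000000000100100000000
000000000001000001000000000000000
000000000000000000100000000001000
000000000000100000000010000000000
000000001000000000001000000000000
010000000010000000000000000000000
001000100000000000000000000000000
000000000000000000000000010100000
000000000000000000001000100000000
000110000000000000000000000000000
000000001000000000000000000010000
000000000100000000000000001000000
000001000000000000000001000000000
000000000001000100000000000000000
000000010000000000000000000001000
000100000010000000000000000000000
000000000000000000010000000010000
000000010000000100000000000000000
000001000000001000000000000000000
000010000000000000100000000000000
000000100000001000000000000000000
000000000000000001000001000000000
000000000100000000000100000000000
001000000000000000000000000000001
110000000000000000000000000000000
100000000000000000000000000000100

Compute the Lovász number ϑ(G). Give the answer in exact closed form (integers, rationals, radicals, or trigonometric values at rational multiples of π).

N(260) = {223, 553}, |N(260)| = 2.
Vertex 553 has 2 neighbors: 421, 260.
N(178) = {320, 364}, |N(178)| = 2.
N(264) = {717, 568}, |N(264)| = 2.
G on 33 vertices is 2-regular; connected 2-regular on 33 ⇒ C_{33}.
Distinct eigenvalues (to 5 d.p.): [2.0, 1.96386, 1.85674, 1.68251, 1.44747, 1.16011, 0.83083, 0.47152, 0.09516, -0.28463, -0.65414, -1.0, -1.30972, -1.57211, -1.77767, -1.91899, -1.99094].
ϑ = −N·λ_min/(λ_max−λ_min) = −33·(-2*cos(pi/33))/(2−(-2*cos(pi/33))) = 33*cos(pi/33)/(cos(pi/33) + 1).
Numerically 16.46256.
16 ≤ 33*cos(pi/33)/(cos(pi/33) + 1) ≤ 17: both strict.

33*cos(pi/33)/(cos(pi/33) + 1)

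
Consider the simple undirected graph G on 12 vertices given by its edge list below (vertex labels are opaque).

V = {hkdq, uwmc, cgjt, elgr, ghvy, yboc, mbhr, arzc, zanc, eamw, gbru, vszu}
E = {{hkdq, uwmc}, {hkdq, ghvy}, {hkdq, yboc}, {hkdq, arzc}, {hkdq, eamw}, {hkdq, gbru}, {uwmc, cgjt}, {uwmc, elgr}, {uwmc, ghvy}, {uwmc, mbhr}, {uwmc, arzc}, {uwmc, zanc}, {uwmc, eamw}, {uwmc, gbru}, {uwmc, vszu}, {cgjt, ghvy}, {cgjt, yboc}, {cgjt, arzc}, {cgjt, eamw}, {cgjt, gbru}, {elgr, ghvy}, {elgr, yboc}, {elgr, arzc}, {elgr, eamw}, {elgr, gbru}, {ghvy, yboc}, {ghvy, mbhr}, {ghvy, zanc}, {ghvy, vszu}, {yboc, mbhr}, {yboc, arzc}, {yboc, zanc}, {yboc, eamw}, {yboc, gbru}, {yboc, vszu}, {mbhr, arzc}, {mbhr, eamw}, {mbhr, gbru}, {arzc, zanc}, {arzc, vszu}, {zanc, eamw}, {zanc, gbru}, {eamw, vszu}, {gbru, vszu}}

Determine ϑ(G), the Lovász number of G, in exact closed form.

N(ghvy) = {hkdq, uwmc, cgjt, elgr, yboc, mbhr, zanc, vszu}, |N(ghvy)| = 8.
deg(mbhr) = 6; N(mbhr) = {uwmc, ghvy, yboc, arzc, eamw, gbru}.
N(uwmc) = {hkdq, cgjt, elgr, ghvy, mbhr, arzc, zanc, eamw, gbru, vszu}, |N(uwmc)| = 10.
N(arzc) = {hkdq, uwmc, cgjt, elgr, yboc, mbhr, zanc, vszu}, |N(arzc)| = 8.
Complete 3-partite, parts [6, 4, 2]: perfect, ϑ = α = 6.
ϑ(G) ≈ 6.0000.
Sandwich: α(G)=6 ≤ ϑ(G)=6 ≤ χ(Ḡ)=6 (collapsed).

6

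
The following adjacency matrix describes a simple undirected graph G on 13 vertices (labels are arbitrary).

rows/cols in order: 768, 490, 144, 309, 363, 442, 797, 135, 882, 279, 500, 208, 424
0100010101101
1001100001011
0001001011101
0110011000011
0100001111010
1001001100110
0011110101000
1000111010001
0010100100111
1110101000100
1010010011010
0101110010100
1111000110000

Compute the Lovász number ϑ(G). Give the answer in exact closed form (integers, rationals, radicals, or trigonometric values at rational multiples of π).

Vertex 490 has 6 neighbors: 768, 309, 363, 279, 208, 424.
deg(500) = 6; N(500) = {768, 144, 442, 882, 279, 208}.
N(279) = {768, 490, 144, 363, 797, 500}, |N(279)| = 6.
Vertex 442 has 6 neighbors: 768, 309, 797, 135, 500, 208.
6-regular, N=13; strongly regular (13,6,2,3).
A has 3 distinct eigenvalues ≈ [6.0, 1.30278, -2.30278].
Lovász (edge-transitive): ϑ = −13·(-sqrt(13)/2 - 1/2)/((6)−(-sqrt(13)/2 - 1/2)) = sqrt(13).
ϑ(G) ≈ 3.6056.

sqrt(13)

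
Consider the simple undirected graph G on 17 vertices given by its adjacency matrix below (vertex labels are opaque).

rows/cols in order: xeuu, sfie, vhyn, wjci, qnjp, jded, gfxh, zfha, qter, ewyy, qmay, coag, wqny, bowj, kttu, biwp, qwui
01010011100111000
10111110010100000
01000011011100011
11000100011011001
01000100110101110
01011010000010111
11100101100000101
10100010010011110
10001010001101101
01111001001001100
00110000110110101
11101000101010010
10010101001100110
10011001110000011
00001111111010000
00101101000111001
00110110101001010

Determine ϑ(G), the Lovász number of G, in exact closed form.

sqrt(17)

N(jded) = {sfie, wjci, qnjp, gfxh, wqny, kttu, biwp, qwui}, |N(jded)| = 8.
deg(wqny) = 8; N(wqny) = {xeuu, wjci, jded, zfha, qmay, coag, kttu, biwp}.
Vertex xeuu has 8 neighbors: sfie, wjci, gfxh, zfha, qter, coag, wqny, bowj.
N(bowj) = {xeuu, wjci, qnjp, zfha, qter, ewyy, biwp, qwui}, |N(bowj)| = 8.
Regular of degree 8 on 17 vertices: SR(17,8,3,4) — a Paley graph.
A has 3 distinct eigenvalues ≈ [8.0, 1.5616, -2.5616].
Lovász: ϑ = −17(-sqrt(17)/2 - 1/2)/(8+-(-sqrt(17)/2 - 1/2)) = sqrt(17).
≈ 4.123106 (to 6 d.p.).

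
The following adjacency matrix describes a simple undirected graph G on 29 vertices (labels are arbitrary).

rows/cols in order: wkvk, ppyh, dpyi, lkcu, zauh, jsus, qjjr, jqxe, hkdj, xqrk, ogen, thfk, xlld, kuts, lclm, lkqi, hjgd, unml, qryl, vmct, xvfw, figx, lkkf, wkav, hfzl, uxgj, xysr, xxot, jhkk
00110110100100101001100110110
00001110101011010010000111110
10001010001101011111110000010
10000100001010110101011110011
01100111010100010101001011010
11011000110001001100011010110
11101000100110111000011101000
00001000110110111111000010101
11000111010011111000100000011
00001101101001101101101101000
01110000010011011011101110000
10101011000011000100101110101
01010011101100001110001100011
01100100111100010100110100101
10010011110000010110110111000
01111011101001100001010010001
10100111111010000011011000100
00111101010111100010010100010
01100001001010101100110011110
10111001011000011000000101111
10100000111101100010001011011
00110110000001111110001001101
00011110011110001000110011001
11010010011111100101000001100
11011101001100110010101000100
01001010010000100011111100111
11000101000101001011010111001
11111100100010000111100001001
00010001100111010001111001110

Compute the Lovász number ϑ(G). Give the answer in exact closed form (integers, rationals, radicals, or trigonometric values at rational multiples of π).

sqrt(29)

deg(lkkf) = 14; N(lkkf) = {lkcu, zauh, jsus, qjjr, xqrk, ogen, thfk, xlld, hjgd, xvfw, figx, hfzl, uxgj, jhkk}.
Vertex kuts has 14 neighbors: ppyh, dpyi, jsus, hkdj, xqrk, ogen, thfk, lkqi, unml, xvfw, figx, wkav, xysr, jhkk.
N(ppyh) = {zauh, jsus, qjjr, hkdj, ogen, xlld, kuts, lkqi, qryl, wkav, hfzl, uxgj, xysr, xxot}, |N(ppyh)| = 14.
deg(wkav) = 14; N(wkav) = {wkvk, ppyh, lkcu, qjjr, xqrk, ogen, thfk, xlld, kuts, lclm, unml, vmct, uxgj, xysr}.
Regular of degree 14 on 29 vertices: SR(29,14,6,7) — a Paley graph.
A has 3 distinct eigenvalues ≈ [14.0, 2.192582, -3.192582].
Lovász: ϑ = −29(-sqrt(29)/2 - 1/2)/(14+-(-sqrt(29)/2 - 1/2)) = sqrt(29).
Numerically 5.3852.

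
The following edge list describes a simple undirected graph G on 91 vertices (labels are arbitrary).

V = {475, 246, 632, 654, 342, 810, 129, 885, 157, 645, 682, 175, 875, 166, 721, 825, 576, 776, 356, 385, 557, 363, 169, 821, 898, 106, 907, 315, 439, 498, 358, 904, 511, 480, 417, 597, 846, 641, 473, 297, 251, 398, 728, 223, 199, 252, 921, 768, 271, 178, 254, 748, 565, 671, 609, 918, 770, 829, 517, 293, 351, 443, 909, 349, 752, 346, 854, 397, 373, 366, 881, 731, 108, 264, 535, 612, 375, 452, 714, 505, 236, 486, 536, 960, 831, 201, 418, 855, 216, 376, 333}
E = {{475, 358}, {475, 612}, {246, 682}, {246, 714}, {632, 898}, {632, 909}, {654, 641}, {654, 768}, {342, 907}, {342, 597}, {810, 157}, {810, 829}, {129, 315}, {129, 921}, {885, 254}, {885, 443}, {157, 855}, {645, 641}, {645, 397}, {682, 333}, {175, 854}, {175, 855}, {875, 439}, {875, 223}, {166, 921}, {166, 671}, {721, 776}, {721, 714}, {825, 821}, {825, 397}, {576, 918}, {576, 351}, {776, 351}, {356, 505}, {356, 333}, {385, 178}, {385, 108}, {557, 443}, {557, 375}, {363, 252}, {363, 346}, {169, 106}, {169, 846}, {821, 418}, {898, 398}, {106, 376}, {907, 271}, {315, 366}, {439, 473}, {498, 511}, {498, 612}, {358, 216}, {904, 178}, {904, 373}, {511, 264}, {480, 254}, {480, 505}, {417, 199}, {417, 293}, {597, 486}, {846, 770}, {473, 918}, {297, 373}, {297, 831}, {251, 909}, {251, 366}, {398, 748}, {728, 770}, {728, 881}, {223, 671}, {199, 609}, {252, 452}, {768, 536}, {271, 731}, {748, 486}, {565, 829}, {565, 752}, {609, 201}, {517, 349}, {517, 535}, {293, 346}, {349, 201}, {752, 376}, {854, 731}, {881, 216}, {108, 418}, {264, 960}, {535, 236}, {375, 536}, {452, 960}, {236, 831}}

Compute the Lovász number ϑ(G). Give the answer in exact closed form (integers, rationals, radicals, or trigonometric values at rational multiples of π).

91*cos(pi/91)/(cos(pi/91) + 1)

Vertex 264 has 2 neighbors: 511, 960.
Vertex 821 has 2 neighbors: 825, 418.
N(417) = {199, 293}, |N(417)| = 2.
deg(486) = 2; N(486) = {597, 748}.
Every vertex has degree 2 (N=91); a single 91-cycle (edge-transitive).
Distinct eigenvalues (to 3 d.p.): [2.0, 1.995, 1.981, 1.957, 1.924, 1.882, 1.831, 1.771, 1.703, 1.626, 1.542, 1.45, 1.352, 1.247, 1.136, 1.02, 0.899, 0.773, 0.644, 0.512, 0.377, 0.241, 0.104, -0.035, -0.172, -0.309, -0.445, -0.579, -0.709, -0.837, -0.96, -1.079, -1.192, -1.3, -1.402, -1.497, -1.585, -1.665, -1.738, -1.802, -1.858, -1.904, -1.942, -1.97, -1.989, -1.999].
Lovász: ϑ = −91(-2*cos(pi/91))/(2+-(-1)*2*cos(pi/91)) = 91*cos(pi/91)/(cos(pi/91) + 1).
Numerically 45.4864.
Sandwich: α(G)=45 ≤ ϑ(G)=91*cos(pi/91)/(cos(pi/91) + 1) ≤ χ(Ḡ)=46 (both strict).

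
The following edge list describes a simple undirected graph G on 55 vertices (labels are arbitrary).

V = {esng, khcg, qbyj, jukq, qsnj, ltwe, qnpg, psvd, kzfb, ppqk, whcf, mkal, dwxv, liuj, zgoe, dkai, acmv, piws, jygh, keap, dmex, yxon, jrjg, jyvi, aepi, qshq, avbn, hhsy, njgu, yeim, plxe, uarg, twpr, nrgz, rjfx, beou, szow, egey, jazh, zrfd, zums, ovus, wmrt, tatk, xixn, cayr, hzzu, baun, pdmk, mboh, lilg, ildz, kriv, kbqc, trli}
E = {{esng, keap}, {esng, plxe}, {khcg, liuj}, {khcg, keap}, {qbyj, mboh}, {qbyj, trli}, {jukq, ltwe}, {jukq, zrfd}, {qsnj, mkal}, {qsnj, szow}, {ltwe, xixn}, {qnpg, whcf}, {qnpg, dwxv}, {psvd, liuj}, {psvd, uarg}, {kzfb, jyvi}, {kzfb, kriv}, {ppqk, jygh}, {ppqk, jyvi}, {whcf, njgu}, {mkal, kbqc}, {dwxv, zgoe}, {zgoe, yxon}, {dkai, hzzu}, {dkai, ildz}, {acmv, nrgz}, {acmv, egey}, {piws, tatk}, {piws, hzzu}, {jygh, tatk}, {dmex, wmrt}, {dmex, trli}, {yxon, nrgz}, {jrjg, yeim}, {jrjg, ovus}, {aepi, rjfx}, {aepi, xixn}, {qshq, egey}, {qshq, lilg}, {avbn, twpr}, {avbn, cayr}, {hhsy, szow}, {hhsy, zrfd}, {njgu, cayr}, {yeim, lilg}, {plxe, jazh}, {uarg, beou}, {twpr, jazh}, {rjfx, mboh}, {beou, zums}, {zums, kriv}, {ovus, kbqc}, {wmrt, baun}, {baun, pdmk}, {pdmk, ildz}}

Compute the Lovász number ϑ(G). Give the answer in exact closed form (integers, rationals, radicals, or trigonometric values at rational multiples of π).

deg(zgoe) = 2; N(zgoe) = {dwxv, yxon}.
N(piws) = {tatk, hzzu}, |N(piws)| = 2.
N(jukq) = {ltwe, zrfd}, |N(jukq)| = 2.
Vertex acmv has 2 neighbors: nrgz, egey.
deg(v) = 2 for all v (|V|=55); connected 2-regular on 55 ⇒ C_{55}.
spec(A) ≈ [2.0, 1.986963, 1.948024, 1.883689, 1.794797, 1.682507, 1.548283, 1.393875, 1.221296, 1.032795, 0.83083, 0.618034, 0.397181, 0.17115, -0.057112, -0.28463, -0.508437, -0.725615, -0.933335, -1.128886, -1.309721, -1.473482, -1.618034, -1.741492, -1.842247, -1.918986, -1.970708, -1.996738] (distinct, 6 d.p.).
With N=55: ϑ(G) = 55·(-(-1)*2*cos(pi/55))/(2−(-2*cos(pi/55))) = 55*cos(pi/55)/(cos(pi/55) + 1).
≈ 27.47755688 (to 8 d.p.).
Sandwich: α(G)=27 ≤ ϑ(G)=55*cos(pi/55)/(cos(pi/55) + 1) ≤ χ(Ḡ)=28 (both strict).

55*cos(pi/55)/(cos(pi/55) + 1)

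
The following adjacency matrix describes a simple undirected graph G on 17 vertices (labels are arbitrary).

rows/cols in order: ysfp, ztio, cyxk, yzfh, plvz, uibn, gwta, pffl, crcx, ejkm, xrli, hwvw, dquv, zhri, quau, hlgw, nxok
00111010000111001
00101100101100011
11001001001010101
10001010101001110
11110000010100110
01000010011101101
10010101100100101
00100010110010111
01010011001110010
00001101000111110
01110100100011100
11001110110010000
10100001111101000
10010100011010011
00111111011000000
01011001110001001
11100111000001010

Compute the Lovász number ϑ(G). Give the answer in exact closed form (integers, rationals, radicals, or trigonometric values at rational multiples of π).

sqrt(17)

Vertex cyxk has 8 neighbors: ysfp, ztio, plvz, pffl, xrli, dquv, quau, nxok.
N(ejkm) = {plvz, uibn, pffl, hwvw, dquv, zhri, quau, hlgw}, |N(ejkm)| = 8.
Vertex plvz has 8 neighbors: ysfp, ztio, cyxk, yzfh, ejkm, hwvw, quau, hlgw.
deg(dquv) = 8; N(dquv) = {ysfp, cyxk, pffl, crcx, ejkm, xrli, hwvw, zhri}.
17-vertex 8-regular graph: Paley(17): SR with (k,λ,μ)=(8,3,4).
The 3 distinct eigenvalues: [8.0, 1.5616, -2.5616].
ϑ = −N·λ_min/(λ_max−λ_min) = −17·(-sqrt(17)/2 - 1/2)/(8−(-sqrt(17)/2 - 1/2)) = sqrt(17).
≈ 4.1231056 (to 7 d.p.).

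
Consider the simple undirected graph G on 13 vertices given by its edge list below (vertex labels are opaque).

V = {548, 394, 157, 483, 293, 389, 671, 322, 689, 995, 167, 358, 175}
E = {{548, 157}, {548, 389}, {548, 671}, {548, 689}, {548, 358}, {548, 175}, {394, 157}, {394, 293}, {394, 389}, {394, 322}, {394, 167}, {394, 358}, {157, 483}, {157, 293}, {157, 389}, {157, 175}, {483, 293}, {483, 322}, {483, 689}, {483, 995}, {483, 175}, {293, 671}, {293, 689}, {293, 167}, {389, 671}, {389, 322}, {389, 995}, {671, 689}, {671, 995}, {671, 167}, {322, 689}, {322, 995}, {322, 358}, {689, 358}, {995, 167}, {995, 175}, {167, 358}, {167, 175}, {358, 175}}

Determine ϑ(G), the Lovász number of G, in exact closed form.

Vertex 322 has 6 neighbors: 394, 483, 389, 689, 995, 358.
N(167) = {394, 293, 671, 995, 358, 175}, |N(167)| = 6.
Vertex 389 has 6 neighbors: 548, 394, 157, 671, 322, 995.
deg(689) = 6; N(689) = {548, 483, 293, 671, 322, 358}.
13-vertex 6-regular graph: SR(13,6,2,3) — a Paley graph.
The 3 distinct eigenvalues: [6.0, 1.303, -2.303].
With N=13: ϑ(G) = 13·(-(-sqrt(13)/2 - 1/2))/(6−(-sqrt(13)/2 - 1/2)) = sqrt(13).
= 3.605551275… (decimal).

sqrt(13)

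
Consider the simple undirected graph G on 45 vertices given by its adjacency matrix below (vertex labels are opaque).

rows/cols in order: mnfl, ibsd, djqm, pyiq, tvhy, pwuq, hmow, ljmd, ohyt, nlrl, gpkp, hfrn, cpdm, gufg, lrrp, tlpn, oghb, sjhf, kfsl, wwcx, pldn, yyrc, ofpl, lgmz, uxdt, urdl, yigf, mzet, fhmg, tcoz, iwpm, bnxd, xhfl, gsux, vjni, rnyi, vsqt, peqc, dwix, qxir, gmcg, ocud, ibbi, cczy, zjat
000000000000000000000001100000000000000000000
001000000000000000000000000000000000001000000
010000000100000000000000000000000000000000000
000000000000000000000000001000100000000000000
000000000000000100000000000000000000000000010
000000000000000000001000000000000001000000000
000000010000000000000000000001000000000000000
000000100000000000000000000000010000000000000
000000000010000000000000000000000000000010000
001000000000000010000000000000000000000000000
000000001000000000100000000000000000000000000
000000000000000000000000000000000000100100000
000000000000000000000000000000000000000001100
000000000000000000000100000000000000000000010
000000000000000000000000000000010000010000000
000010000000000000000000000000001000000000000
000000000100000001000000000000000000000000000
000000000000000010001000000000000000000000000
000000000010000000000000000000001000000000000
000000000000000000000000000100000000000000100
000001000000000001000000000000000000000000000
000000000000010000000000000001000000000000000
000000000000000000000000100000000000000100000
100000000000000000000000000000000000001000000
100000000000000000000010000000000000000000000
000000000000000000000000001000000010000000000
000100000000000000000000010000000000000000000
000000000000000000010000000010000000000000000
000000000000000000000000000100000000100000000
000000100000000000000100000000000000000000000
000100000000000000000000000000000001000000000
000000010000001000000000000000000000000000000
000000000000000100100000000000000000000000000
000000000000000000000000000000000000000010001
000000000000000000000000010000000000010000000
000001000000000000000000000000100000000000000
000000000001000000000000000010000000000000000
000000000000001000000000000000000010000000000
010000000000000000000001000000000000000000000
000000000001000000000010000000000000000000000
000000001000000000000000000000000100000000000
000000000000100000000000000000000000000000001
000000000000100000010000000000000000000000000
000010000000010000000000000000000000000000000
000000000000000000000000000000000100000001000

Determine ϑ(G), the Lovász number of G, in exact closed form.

Vertex zjat has 2 neighbors: gsux, ocud.
deg(mnfl) = 2; N(mnfl) = {lgmz, uxdt}.
N(peqc) = {lrrp, vjni}, |N(peqc)| = 2.
N(tvhy) = {tlpn, cczy}, |N(tvhy)| = 2.
45-vertex 2-regular graph: connected 2-regular on 45 ⇒ C_{45}.
spec(A) ≈ [2.0, 1.98054, 1.92252, 1.82709, 1.6961, 1.53209, 1.33826, 1.11839, 0.87674, 0.61803, 0.3473, 0.0698, -0.20906, -0.48384, -0.74921, -1.0, -1.23132, -1.43868, -1.61803, -1.7659, -1.87939, -1.9563, -1.99513] (distinct, 5 d.p.).
Lovász (edge-transitive): ϑ = −45·(-2*cos(pi/45))/((2)−(-2*cos(pi/45))) = 45*cos(pi/45)/(cos(pi/45) + 1).
ϑ(G) ≈ 22.47256215.
Lovász sandwich 22 ≤ 45*cos(pi/45)/(cos(pi/45) + 1) ≤ 23: both strict.

45*cos(pi/45)/(cos(pi/45) + 1)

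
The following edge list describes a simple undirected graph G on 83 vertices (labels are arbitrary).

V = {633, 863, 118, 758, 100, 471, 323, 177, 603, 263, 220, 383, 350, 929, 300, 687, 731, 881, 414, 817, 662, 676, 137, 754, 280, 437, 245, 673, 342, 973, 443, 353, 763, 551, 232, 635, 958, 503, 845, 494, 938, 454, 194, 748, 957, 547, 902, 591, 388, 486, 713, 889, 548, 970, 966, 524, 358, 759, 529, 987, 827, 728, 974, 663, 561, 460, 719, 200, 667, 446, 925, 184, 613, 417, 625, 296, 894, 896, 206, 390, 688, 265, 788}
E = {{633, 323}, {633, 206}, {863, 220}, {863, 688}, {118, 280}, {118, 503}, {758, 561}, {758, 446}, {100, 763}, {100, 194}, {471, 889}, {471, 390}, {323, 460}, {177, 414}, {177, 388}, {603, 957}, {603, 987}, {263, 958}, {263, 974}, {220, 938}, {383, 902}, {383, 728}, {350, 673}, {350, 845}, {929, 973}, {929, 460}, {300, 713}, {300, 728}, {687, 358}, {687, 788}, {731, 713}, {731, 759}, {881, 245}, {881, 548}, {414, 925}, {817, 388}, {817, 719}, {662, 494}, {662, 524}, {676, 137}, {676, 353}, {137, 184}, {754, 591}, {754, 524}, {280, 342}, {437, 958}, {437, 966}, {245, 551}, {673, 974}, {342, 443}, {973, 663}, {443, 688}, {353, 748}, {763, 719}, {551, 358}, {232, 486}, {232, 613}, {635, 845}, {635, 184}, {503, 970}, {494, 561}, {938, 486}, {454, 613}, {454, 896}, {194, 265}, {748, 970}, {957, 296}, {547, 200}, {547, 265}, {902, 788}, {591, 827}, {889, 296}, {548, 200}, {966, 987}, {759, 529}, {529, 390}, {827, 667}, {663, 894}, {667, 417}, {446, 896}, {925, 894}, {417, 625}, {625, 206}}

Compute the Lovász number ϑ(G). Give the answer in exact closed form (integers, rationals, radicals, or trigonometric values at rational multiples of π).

83*cos(pi/83)/(cos(pi/83) + 1)

N(719) = {817, 763}, |N(719)| = 2.
deg(529) = 2; N(529) = {759, 390}.
N(503) = {118, 970}, |N(503)| = 2.
N(748) = {353, 970}, |N(748)| = 2.
2-regular, N=83; a single 83-cycle (edge-transitive).
A has 42 distinct eigenvalues ≈ [2.0, 1.99427, 1.97712, 1.94865, 1.90901, 1.85844, 1.79722, 1.72571, 1.64431, 1.5535, 1.45378, 1.34575, 1.23, 1.1072, 0.97807, 0.84333, 0.70376, 0.56016, 0.41335, 0.26418, 0.11349, -0.03785, -0.18897, -0.33901, -0.48711, -0.63242, -0.7741, -0.91135, -1.04338, -1.16944, -1.28879, -1.40077, -1.50472, -1.60005, -1.68622, -1.76273, -1.82914, -1.88507, -1.93021, -1.96429, -1.98712, -1.99857].
With N=83: ϑ(G) = 83·(-(-1)*2*cos(pi/83))/(2−(-2*cos(pi/83))) = 83*cos(pi/83)/(cos(pi/83) + 1).
= 41.48513… (decimal).
Check 41 ≤ 83*cos(pi/83)/(cos(pi/83) + 1) ≤ 42: both strict.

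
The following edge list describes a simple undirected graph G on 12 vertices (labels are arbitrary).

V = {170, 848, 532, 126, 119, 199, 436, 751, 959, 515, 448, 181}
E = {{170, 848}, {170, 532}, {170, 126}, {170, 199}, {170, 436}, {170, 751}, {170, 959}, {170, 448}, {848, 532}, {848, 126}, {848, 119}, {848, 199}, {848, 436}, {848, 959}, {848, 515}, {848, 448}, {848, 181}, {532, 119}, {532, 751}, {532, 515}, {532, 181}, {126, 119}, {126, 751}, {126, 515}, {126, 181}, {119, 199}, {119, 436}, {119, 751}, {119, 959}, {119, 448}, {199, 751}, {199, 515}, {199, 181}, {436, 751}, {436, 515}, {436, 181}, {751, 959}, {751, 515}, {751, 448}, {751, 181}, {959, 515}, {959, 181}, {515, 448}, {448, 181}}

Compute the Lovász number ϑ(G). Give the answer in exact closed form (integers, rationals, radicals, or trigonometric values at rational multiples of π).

6

N(436) = {170, 848, 119, 751, 515, 181}, |N(436)| = 6.
N(126) = {170, 848, 119, 751, 515, 181}, |N(126)| = 6.
deg(448) = 6; N(448) = {170, 848, 119, 751, 515, 181}.
N(199) = {170, 848, 119, 751, 515, 181}, |N(199)| = 6.
Complete multipartite on [6, 4, 2]: sandwich collapses at ϑ=6.
≈ 6.00000 (to 5 d.p.).
Check 6 ≤ 6 ≤ 6: collapsed.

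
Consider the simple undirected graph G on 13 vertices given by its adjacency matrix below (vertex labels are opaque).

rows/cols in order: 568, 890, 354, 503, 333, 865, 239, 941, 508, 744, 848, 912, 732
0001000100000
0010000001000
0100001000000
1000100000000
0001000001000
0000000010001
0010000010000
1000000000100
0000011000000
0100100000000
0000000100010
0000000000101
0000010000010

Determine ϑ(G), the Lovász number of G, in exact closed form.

13*cos(pi/13)/(cos(pi/13) + 1)

N(941) = {568, 848}, |N(941)| = 2.
deg(568) = 2; N(568) = {503, 941}.
Vertex 744 has 2 neighbors: 890, 333.
Vertex 732 has 2 neighbors: 865, 912.
Regular of degree 2 on 13 vertices: the odd cycle C_{13}.
A has 7 distinct eigenvalues ≈ [2.0, 1.771, 1.136, 0.241, -0.709, -1.497, -1.942].
Lovász (edge-transitive): ϑ = −13·(-2*cos(pi/13))/((2)−(-2*cos(pi/13))) = 13*cos(pi/13)/(cos(pi/13) + 1).
Numerically 6.404169.
α=6, χ(Ḡ)=7; ϑ=13*cos(pi/13)/(cos(pi/13) + 1) lies between (both strict).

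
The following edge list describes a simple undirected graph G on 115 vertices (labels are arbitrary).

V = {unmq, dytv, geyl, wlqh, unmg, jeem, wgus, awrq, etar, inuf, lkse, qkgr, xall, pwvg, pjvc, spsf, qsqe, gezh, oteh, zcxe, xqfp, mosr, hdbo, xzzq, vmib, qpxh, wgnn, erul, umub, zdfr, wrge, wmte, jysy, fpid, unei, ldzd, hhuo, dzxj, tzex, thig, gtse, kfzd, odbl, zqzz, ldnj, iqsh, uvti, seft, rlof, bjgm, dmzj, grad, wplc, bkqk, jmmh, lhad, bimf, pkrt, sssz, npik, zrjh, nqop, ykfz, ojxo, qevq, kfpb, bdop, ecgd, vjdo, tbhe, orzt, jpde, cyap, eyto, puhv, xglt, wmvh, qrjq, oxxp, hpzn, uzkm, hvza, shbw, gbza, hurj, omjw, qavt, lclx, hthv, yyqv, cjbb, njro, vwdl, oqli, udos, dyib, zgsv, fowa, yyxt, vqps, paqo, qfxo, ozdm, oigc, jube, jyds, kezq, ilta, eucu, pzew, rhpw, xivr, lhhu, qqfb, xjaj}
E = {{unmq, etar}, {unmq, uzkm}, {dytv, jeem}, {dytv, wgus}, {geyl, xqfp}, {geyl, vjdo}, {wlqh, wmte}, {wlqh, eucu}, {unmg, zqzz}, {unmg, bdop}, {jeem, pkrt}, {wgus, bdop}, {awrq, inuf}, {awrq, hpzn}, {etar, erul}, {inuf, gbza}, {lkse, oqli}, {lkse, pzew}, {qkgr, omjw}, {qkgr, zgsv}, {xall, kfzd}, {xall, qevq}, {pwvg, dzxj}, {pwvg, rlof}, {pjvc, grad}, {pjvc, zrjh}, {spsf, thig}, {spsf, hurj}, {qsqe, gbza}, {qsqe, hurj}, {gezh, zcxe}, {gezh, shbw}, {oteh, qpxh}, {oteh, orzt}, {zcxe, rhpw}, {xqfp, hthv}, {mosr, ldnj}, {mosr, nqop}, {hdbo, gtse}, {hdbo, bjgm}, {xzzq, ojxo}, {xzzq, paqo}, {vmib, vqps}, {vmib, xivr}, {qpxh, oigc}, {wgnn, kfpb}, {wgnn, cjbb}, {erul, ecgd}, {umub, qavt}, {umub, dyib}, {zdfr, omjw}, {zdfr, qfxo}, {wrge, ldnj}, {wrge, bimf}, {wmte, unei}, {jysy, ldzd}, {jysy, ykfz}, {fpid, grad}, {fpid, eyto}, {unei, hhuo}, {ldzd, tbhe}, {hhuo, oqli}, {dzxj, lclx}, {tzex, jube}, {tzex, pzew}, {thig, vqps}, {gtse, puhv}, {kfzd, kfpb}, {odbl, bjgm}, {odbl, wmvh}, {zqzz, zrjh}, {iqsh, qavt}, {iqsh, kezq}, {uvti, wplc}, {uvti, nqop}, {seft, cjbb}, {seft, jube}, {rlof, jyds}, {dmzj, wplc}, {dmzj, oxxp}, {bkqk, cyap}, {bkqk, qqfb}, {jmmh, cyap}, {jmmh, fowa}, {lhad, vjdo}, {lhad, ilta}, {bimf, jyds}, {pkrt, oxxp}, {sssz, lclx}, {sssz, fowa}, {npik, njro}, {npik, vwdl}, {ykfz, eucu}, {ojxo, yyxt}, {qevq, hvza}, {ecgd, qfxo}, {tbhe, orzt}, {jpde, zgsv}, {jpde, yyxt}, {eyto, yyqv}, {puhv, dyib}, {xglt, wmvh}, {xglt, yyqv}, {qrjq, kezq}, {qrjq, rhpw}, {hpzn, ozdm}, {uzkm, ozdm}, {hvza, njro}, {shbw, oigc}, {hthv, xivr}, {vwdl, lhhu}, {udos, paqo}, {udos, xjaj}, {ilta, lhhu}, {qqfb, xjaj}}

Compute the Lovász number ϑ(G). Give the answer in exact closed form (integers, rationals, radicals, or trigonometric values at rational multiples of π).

N(jpde) = {zgsv, yyxt}, |N(jpde)| = 2.
deg(hurj) = 2; N(hurj) = {spsf, qsqe}.
Vertex zgsv has 2 neighbors: qkgr, jpde.
N(uvti) = {wplc, nqop}, |N(uvti)| = 2.
deg(v) = 2 for all v (|V|=115); this is C_{115}, the 115-cycle.
A has 58 distinct eigenvalues ≈ [2.0, 1.997016, 1.988071, 1.973194, 1.952428, 1.925835, 1.893494, 1.855503, 1.811974, 1.763037, 1.708839, 1.649541, 1.58532, 1.516368, 1.44289, 1.365106, 1.283249, 1.197561, 1.1083, 1.01573, 0.92013, 0.821784, 0.720985, 0.618034, 0.513239, 0.406912, 0.299371, 0.190936, 0.081932, -0.027317, -0.136485, -0.245245, -0.353273, -0.460247, -0.565848, -0.669759, -0.771672, -0.871282, -0.968292, -1.062411, -1.153361, -1.240868, -1.324672, -1.404522, -1.480181, -1.551423, -1.618034, -1.679817, -1.736586, -1.788173, -1.834423, -1.875198, -1.910377, -1.939855, -1.963543, -1.981372, -1.993287, -1.999254].
Lovász (edge-transitive): ϑ = −115·(-2*cos(pi/115))/((2)−(-2*cos(pi/115))) = 115*cos(pi/115)/(cos(pi/115) + 1).
= 57.489271… (decimal).
α=57, χ(Ḡ)=58; ϑ=115*cos(pi/115)/(cos(pi/115) + 1) lies between (both strict).

115*cos(pi/115)/(cos(pi/115) + 1)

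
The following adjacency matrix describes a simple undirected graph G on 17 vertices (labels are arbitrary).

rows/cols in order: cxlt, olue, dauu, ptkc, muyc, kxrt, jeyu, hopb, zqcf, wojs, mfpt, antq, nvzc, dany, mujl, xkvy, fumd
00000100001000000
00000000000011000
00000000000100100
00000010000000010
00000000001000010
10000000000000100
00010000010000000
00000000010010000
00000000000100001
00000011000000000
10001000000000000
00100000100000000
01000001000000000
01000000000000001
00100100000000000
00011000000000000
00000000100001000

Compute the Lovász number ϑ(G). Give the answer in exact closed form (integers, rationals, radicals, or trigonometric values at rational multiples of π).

17*cos(pi/17)/(cos(pi/17) + 1)

Vertex dany has 2 neighbors: olue, fumd.
deg(dauu) = 2; N(dauu) = {antq, mujl}.
N(fumd) = {zqcf, dany}, |N(fumd)| = 2.
Vertex antq has 2 neighbors: dauu, zqcf.
2-regular, N=17; a single 17-cycle (edge-transitive).
Distinct eigenvalues (to 5 d.p.): [2.0, 1.86494, 1.47802, 0.89148, 0.18454, -0.54733, -1.20527, -1.70043, -1.96595].
−17·(-2*cos(pi/17)) / ((2)−(-2*cos(pi/17))) = 17*cos(pi/17)/(cos(pi/17) + 1) = ϑ(G).
ϑ(G) ≈ 8.427014314.
Check 8 ≤ 17*cos(pi/17)/(cos(pi/17) + 1) ≤ 9: both strict.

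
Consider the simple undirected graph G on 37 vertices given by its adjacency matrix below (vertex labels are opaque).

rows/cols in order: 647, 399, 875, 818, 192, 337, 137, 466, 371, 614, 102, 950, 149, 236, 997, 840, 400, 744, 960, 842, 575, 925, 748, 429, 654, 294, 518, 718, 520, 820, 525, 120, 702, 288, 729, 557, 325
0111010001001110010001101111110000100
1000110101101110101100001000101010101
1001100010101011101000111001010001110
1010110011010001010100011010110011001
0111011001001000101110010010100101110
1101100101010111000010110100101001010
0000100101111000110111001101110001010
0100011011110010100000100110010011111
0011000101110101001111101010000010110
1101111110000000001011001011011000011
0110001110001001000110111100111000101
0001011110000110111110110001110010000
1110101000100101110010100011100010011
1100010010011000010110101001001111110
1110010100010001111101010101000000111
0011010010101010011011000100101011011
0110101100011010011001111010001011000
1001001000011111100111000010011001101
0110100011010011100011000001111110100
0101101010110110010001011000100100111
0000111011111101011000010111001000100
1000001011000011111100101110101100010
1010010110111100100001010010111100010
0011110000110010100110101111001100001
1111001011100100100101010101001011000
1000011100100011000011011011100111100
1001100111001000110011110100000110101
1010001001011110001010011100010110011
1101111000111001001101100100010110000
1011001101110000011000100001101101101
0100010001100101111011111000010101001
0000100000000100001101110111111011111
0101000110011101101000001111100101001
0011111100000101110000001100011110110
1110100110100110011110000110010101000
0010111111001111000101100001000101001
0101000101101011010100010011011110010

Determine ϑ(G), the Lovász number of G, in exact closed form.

N(399) = {647, 192, 337, 466, 614, 102, 149, 236, 997, 400, 960, 842, 654, 520, 525, 702, 729, 325}, |N(399)| = 18.
deg(518) = 18; N(518) = {647, 818, 192, 466, 371, 614, 149, 400, 744, 575, 925, 748, 429, 294, 120, 702, 729, 325}.
Vertex 371 has 18 neighbors: 875, 818, 466, 614, 102, 950, 236, 840, 960, 842, 575, 925, 748, 654, 518, 702, 729, 557.
deg(337) = 18; N(337) = {647, 399, 818, 192, 466, 614, 950, 236, 997, 840, 575, 748, 429, 294, 520, 525, 288, 557}.
deg(v) = 18 for all v (|V|=37); strongly regular (37,18,8,9).
spec(A) ≈ [18.0, 2.541, -3.541] (distinct, 3 d.p.).
Lovász: ϑ = −37(-sqrt(37)/2 - 1/2)/(18+-(-sqrt(37)/2 - 1/2)) = sqrt(37).
Numerically 6.08276.

sqrt(37)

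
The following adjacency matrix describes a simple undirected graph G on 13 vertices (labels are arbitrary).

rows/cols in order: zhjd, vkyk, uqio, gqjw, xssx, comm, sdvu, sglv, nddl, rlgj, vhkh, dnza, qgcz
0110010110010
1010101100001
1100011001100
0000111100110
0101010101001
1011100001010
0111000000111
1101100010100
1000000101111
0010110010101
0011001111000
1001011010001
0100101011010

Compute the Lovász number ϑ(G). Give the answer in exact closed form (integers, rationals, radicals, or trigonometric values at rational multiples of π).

sqrt(13)

Vertex qgcz has 6 neighbors: vkyk, xssx, sdvu, nddl, rlgj, dnza.
N(gqjw) = {xssx, comm, sdvu, sglv, vhkh, dnza}, |N(gqjw)| = 6.
Vertex zhjd has 6 neighbors: vkyk, uqio, comm, sglv, nddl, dnza.
deg(nddl) = 6; N(nddl) = {zhjd, sglv, rlgj, vhkh, dnza, qgcz}.
deg(v) = 6 for all v (|V|=13); strongly regular (13,6,2,3).
A has 3 distinct eigenvalues ≈ [6.0, 1.3028, -2.3028].
Lovász: ϑ = −13(-sqrt(13)/2 - 1/2)/(6+-(-sqrt(13)/2 - 1/2)) = sqrt(13).
≈ 3.605551275 (to 9 d.p.).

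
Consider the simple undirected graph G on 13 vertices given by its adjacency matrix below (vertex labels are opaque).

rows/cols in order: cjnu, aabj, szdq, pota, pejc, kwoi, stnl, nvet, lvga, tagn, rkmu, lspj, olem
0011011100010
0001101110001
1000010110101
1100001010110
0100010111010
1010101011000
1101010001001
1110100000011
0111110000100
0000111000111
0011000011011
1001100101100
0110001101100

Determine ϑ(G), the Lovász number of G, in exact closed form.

sqrt(13)

Vertex szdq has 6 neighbors: cjnu, kwoi, nvet, lvga, rkmu, olem.
N(kwoi) = {cjnu, szdq, pejc, stnl, lvga, tagn}, |N(kwoi)| = 6.
N(cjnu) = {szdq, pota, kwoi, stnl, nvet, lspj}, |N(cjnu)| = 6.
Vertex lspj has 6 neighbors: cjnu, pota, pejc, nvet, tagn, rkmu.
Regular of degree 6 on 13 vertices: strongly regular (13,6,2,3).
Distinct eigenvalues (to 4 d.p.): [6.0, 1.3028, -2.3028].
−13·(-sqrt(13)/2 - 1/2) / ((6)−(-sqrt(13)/2 - 1/2)) = sqrt(13) = ϑ(G).
ϑ(G) ≈ 3.605551.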